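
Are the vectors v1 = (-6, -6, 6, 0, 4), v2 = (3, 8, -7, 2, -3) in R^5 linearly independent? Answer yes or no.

Form the matrix with these vectors as rows and row reduce.
R2 ← R2 + (1/2)·R1: [0, 5, -4, 2, -1]
2 nonzero rows, so the 2 vectors span a space of dimension 2.
Since 2 = 2, the vectors are linearly independent.

yes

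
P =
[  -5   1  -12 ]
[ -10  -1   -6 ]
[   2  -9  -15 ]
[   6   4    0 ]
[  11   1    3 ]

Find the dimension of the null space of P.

Row reduce to echelon form.
R2 ← R2 − (2)·R1: [0, -3, 18]
R3 ← R3 + (2/5)·R1: [0, -43/5, -99/5]
R4 ← R4 + (6/5)·R1: [0, 26/5, -72/5]
R5 ← R5 + (11/5)·R1: [0, 16/5, -117/5]
R3 ← R3 − (43/15)·R2: [0, 0, -357/5]
R4 ← R4 + (26/15)·R2: [0, 0, 84/5]
R5 ← R5 + (16/15)·R2: [0, 0, -21/5]
R4 ← R4 + (4/17)·R3: [0, 0, 0]
R5 ← R5 − (1/17)·R3: [0, 0, 0]
3 nonzero rows, so rank(P) = 3.
P has 3 columns; by rank–nullity, nullity = 3 − 3 = 0.

0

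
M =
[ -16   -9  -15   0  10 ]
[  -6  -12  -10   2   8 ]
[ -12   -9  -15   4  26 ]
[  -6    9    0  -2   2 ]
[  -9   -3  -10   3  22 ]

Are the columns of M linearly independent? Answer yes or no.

Row reduce M to echelon form.
R2 ← R2 − (3/8)·R1: [0, -69/8, -35/8, 2, 17/4]
R3 ← R3 − (3/4)·R1: [0, -9/4, -15/4, 4, 37/2]
R4 ← R4 − (3/8)·R1: [0, 99/8, 45/8, -2, -7/4]
R5 ← R5 − (9/16)·R1: [0, 33/16, -25/16, 3, 131/8]
R3 ← R3 − (6/23)·R2: [0, 0, -60/23, 80/23, 400/23]
R4 ← R4 + (33/23)·R2: [0, 0, -15/23, 20/23, 100/23]
R5 ← R5 + (11/46)·R2: [0, 0, -60/23, 80/23, 400/23]
R4 ← R4 − (1/4)·R3: [0, 0, 0, 0, 0]
R5 ← R5 − R3: [0, 0, 0, 0, 0]
3 pivots among 5 columns.
Only 3 < 5 pivot columns, so the columns are linearly dependent.

no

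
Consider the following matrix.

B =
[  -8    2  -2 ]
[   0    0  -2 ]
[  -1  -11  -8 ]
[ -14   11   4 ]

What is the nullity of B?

0

Row reduce to echelon form.
R3 ← R3 − (1/8)·R1: [0, -45/4, -31/4]
R4 ← R4 − (7/4)·R1: [0, 15/2, 15/2]
Swap R2 ↔ R3
R4 ← R4 + (2/3)·R2: [0, 0, 7/3]
R4 ← R4 + (7/6)·R3: [0, 0, 0]
3 nonzero rows, so rank(B) = 3.
B has 3 columns; by rank–nullity, nullity = 3 − 3 = 0.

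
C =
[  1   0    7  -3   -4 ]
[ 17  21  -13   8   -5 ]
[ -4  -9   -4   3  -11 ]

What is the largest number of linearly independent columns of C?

3

Row reduce to echelon form.
R2 ← R2 − (17)·R1: [0, 21, -132, 59, 63]
R3 ← R3 + (4)·R1: [0, -9, 24, -9, -27]
R3 ← R3 + (3/7)·R2: [0, 0, -228/7, 114/7, 0]
Echelon form has 3 nonzero rows, so rank(C) = 3.
The rank gives the maximum number of linearly independent columns: 3.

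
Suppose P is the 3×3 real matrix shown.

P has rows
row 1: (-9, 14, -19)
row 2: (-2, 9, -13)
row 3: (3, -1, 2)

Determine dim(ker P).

0

Row reduce to echelon form.
R2 ← R2 − (2/9)·R1: [0, 53/9, -79/9]
R3 ← R3 + (1/3)·R1: [0, 11/3, -13/3]
R3 ← R3 − (33/53)·R2: [0, 0, 60/53]
3 nonzero rows, so rank(P) = 3.
P has 3 columns; by rank–nullity, nullity = 3 − 3 = 0.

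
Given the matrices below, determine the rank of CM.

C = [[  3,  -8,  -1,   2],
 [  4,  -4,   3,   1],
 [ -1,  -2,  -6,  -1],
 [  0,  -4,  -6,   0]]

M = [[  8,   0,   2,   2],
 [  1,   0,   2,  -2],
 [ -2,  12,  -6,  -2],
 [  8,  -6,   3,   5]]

3

First compute CM:
[[ 34, -24,   2,  34],
 [ 30,  30, -15,  15],
 [ -6, -66,  27,   9],
 [  8, -72,  28,  20]]
Now row reduce the product.
R2 ← R2 − (15/17)·R1: [0, 870/17, -285/17, -15]
R3 ← R3 + (3/17)·R1: [0, -1194/17, 465/17, 15]
R4 ← R4 − (4/17)·R1: [0, -1128/17, 468/17, 12]
R3 ← R3 + (199/145)·R2: [0, 0, 126/29, -162/29]
R4 ← R4 + (188/145)·R2: [0, 0, 168/29, -216/29]
R4 ← R4 − (4/3)·R3: [0, 0, 0, 0]
3 nonzero rows, so rank(CM) = 3.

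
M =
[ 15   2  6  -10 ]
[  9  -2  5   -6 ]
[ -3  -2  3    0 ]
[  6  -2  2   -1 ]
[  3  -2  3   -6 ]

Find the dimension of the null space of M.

Row reduce to echelon form.
R2 ← R2 − (3/5)·R1: [0, -16/5, 7/5, 0]
R3 ← R3 + (1/5)·R1: [0, -8/5, 21/5, -2]
R4 ← R4 − (2/5)·R1: [0, -14/5, -2/5, 3]
R5 ← R5 − (1/5)·R1: [0, -12/5, 9/5, -4]
R3 ← R3 − (1/2)·R2: [0, 0, 7/2, -2]
R4 ← R4 − (7/8)·R2: [0, 0, -13/8, 3]
R5 ← R5 − (3/4)·R2: [0, 0, 3/4, -4]
R4 ← R4 + (13/28)·R3: [0, 0, 0, 29/14]
R5 ← R5 − (3/14)·R3: [0, 0, 0, -25/7]
R5 ← R5 + (50/29)·R4: [0, 0, 0, 0]
4 nonzero rows, so rank(M) = 4.
M has 4 columns; by rank–nullity, nullity = 4 − 4 = 0.

0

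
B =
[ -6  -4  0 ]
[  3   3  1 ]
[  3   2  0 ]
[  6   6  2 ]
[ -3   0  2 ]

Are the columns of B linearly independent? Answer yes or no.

Row reduce B to echelon form.
R2 ← R2 + (1/2)·R1: [0, 1, 1]
R3 ← R3 + (1/2)·R1: [0, 0, 0]
R4 ← R4 + R1: [0, 2, 2]
R5 ← R5 − (1/2)·R1: [0, 2, 2]
R4 ← R4 − (2)·R2: [0, 0, 0]
R5 ← R5 − (2)·R2: [0, 0, 0]
2 pivots among 3 columns.
Only 2 < 3 pivot columns, so the columns are linearly dependent.

no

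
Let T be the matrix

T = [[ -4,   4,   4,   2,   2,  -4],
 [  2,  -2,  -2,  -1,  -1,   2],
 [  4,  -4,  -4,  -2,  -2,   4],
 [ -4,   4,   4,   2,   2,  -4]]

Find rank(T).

Row reduce to echelon form.
R2 ← R2 + (1/2)·R1: [0, 0, 0, 0, 0, 0]
R3 ← R3 + R1: [0, 0, 0, 0, 0, 0]
R4 ← R4 − R1: [0, 0, 0, 0, 0, 0]
Echelon form has 1 nonzero row, so rank(T) = 1.

1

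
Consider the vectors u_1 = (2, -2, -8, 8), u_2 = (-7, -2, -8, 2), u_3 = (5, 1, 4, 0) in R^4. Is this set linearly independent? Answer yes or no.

Form the matrix with these vectors as rows and row reduce.
R2 ← R2 + (7/2)·R1: [0, -9, -36, 30]
R3 ← R3 − (5/2)·R1: [0, 6, 24, -20]
R3 ← R3 + (2/3)·R2: [0, 0, 0, 0]
2 nonzero rows, so the 3 vectors span a space of dimension 2.
Since 2 < 3, the vectors are linearly dependent.

no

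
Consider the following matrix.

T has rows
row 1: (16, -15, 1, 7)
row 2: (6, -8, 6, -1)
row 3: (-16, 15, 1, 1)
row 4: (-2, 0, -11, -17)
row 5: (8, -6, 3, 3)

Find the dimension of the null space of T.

Row reduce to echelon form.
R2 ← R2 − (3/8)·R1: [0, -19/8, 45/8, -29/8]
R3 ← R3 + R1: [0, 0, 2, 8]
R4 ← R4 + (1/8)·R1: [0, -15/8, -87/8, -129/8]
R5 ← R5 − (1/2)·R1: [0, 3/2, 5/2, -1/2]
R4 ← R4 − (15/19)·R2: [0, 0, -291/19, -252/19]
R5 ← R5 + (12/19)·R2: [0, 0, 115/19, -53/19]
R4 ← R4 + (291/38)·R3: [0, 0, 0, 48]
R5 ← R5 − (115/38)·R3: [0, 0, 0, -27]
R5 ← R5 + (9/16)·R4: [0, 0, 0, 0]
4 nonzero rows, so rank(T) = 4.
T has 4 columns; by rank–nullity, nullity = 4 − 4 = 0.

0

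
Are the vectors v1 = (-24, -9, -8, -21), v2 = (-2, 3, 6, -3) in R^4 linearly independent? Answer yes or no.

Form the matrix with these vectors as rows and row reduce.
R2 ← R2 − (1/12)·R1: [0, 15/4, 20/3, -5/4]
2 nonzero rows, so the 2 vectors span a space of dimension 2.
Since 2 = 2, the vectors are linearly independent.

yes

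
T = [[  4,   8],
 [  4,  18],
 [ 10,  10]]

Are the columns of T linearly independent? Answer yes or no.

yes

Row reduce T to echelon form.
R2 ← R2 − R1: [0, 10]
R3 ← R3 − (5/2)·R1: [0, -10]
R3 ← R3 + R2: [0, 0]
2 pivots among 2 columns.
Every column is a pivot column, so the columns are linearly independent.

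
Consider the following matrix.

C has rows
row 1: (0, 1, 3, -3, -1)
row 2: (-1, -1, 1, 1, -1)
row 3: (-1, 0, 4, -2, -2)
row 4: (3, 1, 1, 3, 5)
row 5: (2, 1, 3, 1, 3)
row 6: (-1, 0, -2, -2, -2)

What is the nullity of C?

2

Row reduce to echelon form.
Swap R1 ↔ R2
R3 ← R3 − R1: [0, 1, 3, -3, -1]
R4 ← R4 + (3)·R1: [0, -2, 4, 6, 2]
R5 ← R5 + (2)·R1: [0, -1, 5, 3, 1]
R6 ← R6 − R1: [0, 1, -3, -3, -1]
R3 ← R3 − R2: [0, 0, 0, 0, 0]
R4 ← R4 + (2)·R2: [0, 0, 10, 0, 0]
R5 ← R5 + R2: [0, 0, 8, 0, 0]
R6 ← R6 − R2: [0, 0, -6, 0, 0]
Swap R3 ↔ R4
R5 ← R5 − (4/5)·R3: [0, 0, 0, 0, 0]
R6 ← R6 + (3/5)·R3: [0, 0, 0, 0, 0]
3 nonzero rows, so rank(C) = 3.
C has 5 columns; by rank–nullity, nullity = 5 − 3 = 2.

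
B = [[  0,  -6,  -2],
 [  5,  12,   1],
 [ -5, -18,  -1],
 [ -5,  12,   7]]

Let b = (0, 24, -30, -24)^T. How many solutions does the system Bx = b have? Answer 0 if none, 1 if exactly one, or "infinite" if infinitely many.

1

Row reduce the augmented matrix [B | b].
Swap R1 ↔ R2
R3 ← R3 + R1: [0, -6, 0, -6]
R4 ← R4 + R1: [0, 24, 8, 0]
R3 ← R3 − R2: [0, 0, 2, -6]
R4 ← R4 + (4)·R2: [0, 0, 0, 0]
The echelon form has 3 nonzero rows, and every pivot lies in the first 3 columns, so rank(B) = rank([B|b]) = 3.
The system is consistent.
rank = 3 = number of unknowns, so the solution is unique.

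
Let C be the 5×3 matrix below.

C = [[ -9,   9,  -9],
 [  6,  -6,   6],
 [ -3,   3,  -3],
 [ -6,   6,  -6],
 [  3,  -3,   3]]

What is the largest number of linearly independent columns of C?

Row reduce to echelon form.
R2 ← R2 + (2/3)·R1: [0, 0, 0]
R3 ← R3 − (1/3)·R1: [0, 0, 0]
R4 ← R4 − (2/3)·R1: [0, 0, 0]
R5 ← R5 + (1/3)·R1: [0, 0, 0]
Echelon form has 1 nonzero row, so rank(C) = 1.
The rank gives the maximum number of linearly independent columns: 1.

1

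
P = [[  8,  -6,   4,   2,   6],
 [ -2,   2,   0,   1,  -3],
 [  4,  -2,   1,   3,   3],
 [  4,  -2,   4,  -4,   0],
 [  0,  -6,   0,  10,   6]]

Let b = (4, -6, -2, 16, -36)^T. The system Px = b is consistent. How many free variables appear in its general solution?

1

Row reduce the augmented matrix [P | b].
R2 ← R2 + (1/4)·R1: [0, 1/2, 1, 3/2, -3/2, -5]
R3 ← R3 − (1/2)·R1: [0, 1, -1, 2, 0, -4]
R4 ← R4 − (1/2)·R1: [0, 1, 2, -5, -3, 14]
R3 ← R3 − (2)·R2: [0, 0, -3, -1, 3, 6]
R4 ← R4 − (2)·R2: [0, 0, 0, -8, 0, 24]
R5 ← R5 + (12)·R2: [0, 0, 12, 28, -12, -96]
R5 ← R5 + (4)·R3: [0, 0, 0, 24, 0, -72]
R5 ← R5 + (3)·R4: [0, 0, 0, 0, 0, 0]
The echelon form has 4 nonzero rows, and every pivot lies in the first 5 columns, so rank(P) = rank([P|b]) = 4.
The system is consistent.
Free variables = (unknowns) − (rank) = 5 − 4 = 1.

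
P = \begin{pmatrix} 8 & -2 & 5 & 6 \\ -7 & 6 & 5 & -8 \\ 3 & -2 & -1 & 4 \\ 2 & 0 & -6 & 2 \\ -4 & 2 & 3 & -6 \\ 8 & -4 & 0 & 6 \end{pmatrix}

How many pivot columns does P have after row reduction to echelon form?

Row reduce to echelon form.
R2 ← R2 + (7/8)·R1: [0, 17/4, 75/8, -11/4]
R3 ← R3 − (3/8)·R1: [0, -5/4, -23/8, 7/4]
R4 ← R4 − (1/4)·R1: [0, 1/2, -29/4, 1/2]
R5 ← R5 + (1/2)·R1: [0, 1, 11/2, -3]
R6 ← R6 − R1: [0, -2, -5, 0]
R3 ← R3 + (5/17)·R2: [0, 0, -2/17, 16/17]
R4 ← R4 − (2/17)·R2: [0, 0, -142/17, 14/17]
R5 ← R5 − (4/17)·R2: [0, 0, 56/17, -40/17]
R6 ← R6 + (8/17)·R2: [0, 0, -10/17, -22/17]
R4 ← R4 − (71)·R3: [0, 0, 0, -66]
R5 ← R5 + (28)·R3: [0, 0, 0, 24]
R6 ← R6 − (5)·R3: [0, 0, 0, -6]
R5 ← R5 + (4/11)·R4: [0, 0, 0, 0]
R6 ← R6 − (1/11)·R4: [0, 0, 0, 0]
Echelon form has 4 nonzero rows, so rank(P) = 4.
Each nonzero row contributes one pivot column: 4 pivot columns.

4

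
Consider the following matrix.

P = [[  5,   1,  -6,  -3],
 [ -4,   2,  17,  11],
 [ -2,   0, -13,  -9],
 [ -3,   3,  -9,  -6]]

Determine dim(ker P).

Row reduce to echelon form.
R2 ← R2 + (4/5)·R1: [0, 14/5, 61/5, 43/5]
R3 ← R3 + (2/5)·R1: [0, 2/5, -77/5, -51/5]
R4 ← R4 + (3/5)·R1: [0, 18/5, -63/5, -39/5]
R3 ← R3 − (1/7)·R2: [0, 0, -120/7, -80/7]
R4 ← R4 − (9/7)·R2: [0, 0, -198/7, -132/7]
R4 ← R4 − (33/20)·R3: [0, 0, 0, 0]
3 nonzero rows, so rank(P) = 3.
P has 4 columns; by rank–nullity, nullity = 4 − 3 = 1.

1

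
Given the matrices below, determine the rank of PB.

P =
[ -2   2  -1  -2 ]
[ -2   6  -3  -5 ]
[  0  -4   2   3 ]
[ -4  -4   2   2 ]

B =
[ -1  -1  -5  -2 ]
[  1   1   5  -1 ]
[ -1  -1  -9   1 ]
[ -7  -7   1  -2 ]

2

First compute PB:
[[ 19,  19,  27,   5],
 [ 46,  46,  62,   5],
 [-27, -27, -35,   0],
 [-16, -16, -16,  10]]
Now row reduce the product.
R2 ← R2 − (46/19)·R1: [0, 0, -64/19, -135/19]
R3 ← R3 + (27/19)·R1: [0, 0, 64/19, 135/19]
R4 ← R4 + (16/19)·R1: [0, 0, 128/19, 270/19]
R3 ← R3 + R2: [0, 0, 0, 0]
R4 ← R4 + (2)·R2: [0, 0, 0, 0]
2 nonzero rows, so rank(PB) = 2.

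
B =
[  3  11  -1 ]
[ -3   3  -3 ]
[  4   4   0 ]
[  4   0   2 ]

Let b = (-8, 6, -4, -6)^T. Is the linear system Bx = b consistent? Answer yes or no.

Row reduce the augmented matrix [B | b].
R2 ← R2 + R1: [0, 14, -4, -2]
R3 ← R3 − (4/3)·R1: [0, -32/3, 4/3, 20/3]
R4 ← R4 − (4/3)·R1: [0, -44/3, 10/3, 14/3]
R3 ← R3 + (16/21)·R2: [0, 0, -12/7, 36/7]
R4 ← R4 + (22/21)·R2: [0, 0, -6/7, 18/7]
R4 ← R4 − (1/2)·R3: [0, 0, 0, 0]
The echelon form has 3 nonzero rows, and every pivot lies in the first 3 columns, so rank(B) = rank([B|b]) = 3.
The system is consistent.

yes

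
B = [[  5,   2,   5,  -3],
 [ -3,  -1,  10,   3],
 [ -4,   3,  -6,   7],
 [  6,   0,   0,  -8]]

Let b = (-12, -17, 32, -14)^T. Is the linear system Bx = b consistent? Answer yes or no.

Row reduce the augmented matrix [B | b].
R2 ← R2 + (3/5)·R1: [0, 1/5, 13, 6/5, -121/5]
R3 ← R3 + (4/5)·R1: [0, 23/5, -2, 23/5, 112/5]
R4 ← R4 − (6/5)·R1: [0, -12/5, -6, -22/5, 2/5]
R3 ← R3 − (23)·R2: [0, 0, -301, -23, 579]
R4 ← R4 + (12)·R2: [0, 0, 150, 10, -290]
R4 ← R4 + (150/301)·R3: [0, 0, 0, -440/301, -440/301]
The echelon form has 4 nonzero rows, and every pivot lies in the first 4 columns, so rank(B) = rank([B|b]) = 4.
The system is consistent.

yes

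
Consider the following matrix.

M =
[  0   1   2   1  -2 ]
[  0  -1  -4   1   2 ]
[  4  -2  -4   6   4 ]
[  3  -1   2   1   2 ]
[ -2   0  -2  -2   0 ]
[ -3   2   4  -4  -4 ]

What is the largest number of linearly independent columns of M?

Row reduce to echelon form.
Swap R1 ↔ R3
R4 ← R4 − (3/4)·R1: [0, 1/2, 5, -7/2, -1]
R5 ← R5 + (1/2)·R1: [0, -1, -4, 1, 2]
R6 ← R6 + (3/4)·R1: [0, 1/2, 1, 1/2, -1]
R3 ← R3 + R2: [0, 0, -2, 2, 0]
R4 ← R4 + (1/2)·R2: [0, 0, 3, -3, 0]
R5 ← R5 − R2: [0, 0, 0, 0, 0]
R6 ← R6 + (1/2)·R2: [0, 0, -1, 1, 0]
R4 ← R4 + (3/2)·R3: [0, 0, 0, 0, 0]
R6 ← R6 − (1/2)·R3: [0, 0, 0, 0, 0]
Echelon form has 3 nonzero rows, so rank(M) = 3.
The rank gives the maximum number of linearly independent columns: 3.

3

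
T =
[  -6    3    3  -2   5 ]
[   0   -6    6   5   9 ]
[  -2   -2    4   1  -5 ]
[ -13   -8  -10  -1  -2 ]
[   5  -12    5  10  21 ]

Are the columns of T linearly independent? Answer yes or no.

no

Row reduce T to echelon form.
R3 ← R3 − (1/3)·R1: [0, -3, 3, 5/3, -20/3]
R4 ← R4 − (13/6)·R1: [0, -29/2, -33/2, 10/3, -77/6]
R5 ← R5 + (5/6)·R1: [0, -19/2, 15/2, 25/3, 151/6]
R3 ← R3 − (1/2)·R2: [0, 0, 0, -5/6, -67/6]
R4 ← R4 − (29/12)·R2: [0, 0, -31, -35/4, -415/12]
R5 ← R5 − (19/12)·R2: [0, 0, -2, 5/12, 131/12]
Swap R3 ↔ R4
R5 ← R5 − (2/31)·R3: [0, 0, 0, 365/372, 4891/372]
R5 ← R5 + (73/62)·R4: [0, 0, 0, 0, 0]
4 pivots among 5 columns.
Only 4 < 5 pivot columns, so the columns are linearly dependent.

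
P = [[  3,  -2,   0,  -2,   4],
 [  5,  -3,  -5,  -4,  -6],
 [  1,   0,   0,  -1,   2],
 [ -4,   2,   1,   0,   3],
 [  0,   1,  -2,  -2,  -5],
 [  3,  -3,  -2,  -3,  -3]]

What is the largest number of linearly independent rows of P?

5

Row reduce to echelon form.
R2 ← R2 − (5/3)·R1: [0, 1/3, -5, -2/3, -38/3]
R3 ← R3 − (1/3)·R1: [0, 2/3, 0, -1/3, 2/3]
R4 ← R4 + (4/3)·R1: [0, -2/3, 1, -8/3, 25/3]
R6 ← R6 − R1: [0, -1, -2, -1, -7]
R3 ← R3 − (2)·R2: [0, 0, 10, 1, 26]
R4 ← R4 + (2)·R2: [0, 0, -9, -4, -17]
R5 ← R5 − (3)·R2: [0, 0, 13, 0, 33]
R6 ← R6 + (3)·R2: [0, 0, -17, -3, -45]
R4 ← R4 + (9/10)·R3: [0, 0, 0, -31/10, 32/5]
R5 ← R5 − (13/10)·R3: [0, 0, 0, -13/10, -4/5]
R6 ← R6 + (17/10)·R3: [0, 0, 0, -13/10, -4/5]
R5 ← R5 − (13/31)·R4: [0, 0, 0, 0, -108/31]
R6 ← R6 − (13/31)·R4: [0, 0, 0, 0, -108/31]
R6 ← R6 − R5: [0, 0, 0, 0, 0]
Echelon form has 5 nonzero rows, so rank(P) = 5.
The rank gives the maximum number of linearly independent rows: 5.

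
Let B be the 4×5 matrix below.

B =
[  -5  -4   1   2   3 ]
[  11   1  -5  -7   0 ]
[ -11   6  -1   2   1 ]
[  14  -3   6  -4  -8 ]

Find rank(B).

Row reduce to echelon form.
R2 ← R2 + (11/5)·R1: [0, -39/5, -14/5, -13/5, 33/5]
R3 ← R3 − (11/5)·R1: [0, 74/5, -16/5, -12/5, -28/5]
R4 ← R4 + (14/5)·R1: [0, -71/5, 44/5, 8/5, 2/5]
R3 ← R3 + (74/39)·R2: [0, 0, -332/39, -22/3, 90/13]
R4 ← R4 − (71/39)·R2: [0, 0, 542/39, 19/3, -151/13]
R4 ← R4 + (271/166)·R3: [0, 0, 0, -468/83, -26/83]
Echelon form has 4 nonzero rows, so rank(B) = 4.

4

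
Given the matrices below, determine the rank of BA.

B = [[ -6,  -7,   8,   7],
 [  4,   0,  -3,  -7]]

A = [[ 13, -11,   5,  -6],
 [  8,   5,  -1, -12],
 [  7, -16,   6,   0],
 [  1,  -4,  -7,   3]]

2

First compute BA:
[[-71, -125, -24, 141],
 [ 24,  32,  51, -45]]
Now row reduce the product.
R2 ← R2 + (24/71)·R1: [0, -728/71, 3045/71, 189/71]
2 nonzero rows, so rank(BA) = 2.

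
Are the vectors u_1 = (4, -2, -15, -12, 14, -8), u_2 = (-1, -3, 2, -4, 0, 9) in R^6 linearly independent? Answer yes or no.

Form the matrix with these vectors as rows and row reduce.
R2 ← R2 + (1/4)·R1: [0, -7/2, -7/4, -7, 7/2, 7]
2 nonzero rows, so the 2 vectors span a space of dimension 2.
Since 2 = 2, the vectors are linearly independent.

yes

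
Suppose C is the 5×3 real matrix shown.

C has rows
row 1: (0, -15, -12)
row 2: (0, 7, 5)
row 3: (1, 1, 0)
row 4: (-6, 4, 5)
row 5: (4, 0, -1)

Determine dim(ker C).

0

Row reduce to echelon form.
Swap R1 ↔ R3
R4 ← R4 + (6)·R1: [0, 10, 5]
R5 ← R5 − (4)·R1: [0, -4, -1]
R3 ← R3 + (15/7)·R2: [0, 0, -9/7]
R4 ← R4 − (10/7)·R2: [0, 0, -15/7]
R5 ← R5 + (4/7)·R2: [0, 0, 13/7]
R4 ← R4 − (5/3)·R3: [0, 0, 0]
R5 ← R5 + (13/9)·R3: [0, 0, 0]
3 nonzero rows, so rank(C) = 3.
C has 3 columns; by rank–nullity, nullity = 3 − 3 = 0.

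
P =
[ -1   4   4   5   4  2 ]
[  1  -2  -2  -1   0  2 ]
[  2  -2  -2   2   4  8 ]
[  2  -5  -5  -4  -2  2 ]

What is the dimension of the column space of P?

Row reduce to echelon form.
R2 ← R2 + R1: [0, 2, 2, 4, 4, 4]
R3 ← R3 + (2)·R1: [0, 6, 6, 12, 12, 12]
R4 ← R4 + (2)·R1: [0, 3, 3, 6, 6, 6]
R3 ← R3 − (3)·R2: [0, 0, 0, 0, 0, 0]
R4 ← R4 − (3/2)·R2: [0, 0, 0, 0, 0, 0]
Echelon form has 2 nonzero rows, so rank(P) = 2.
The column space has dimension equal to the rank: 2.

2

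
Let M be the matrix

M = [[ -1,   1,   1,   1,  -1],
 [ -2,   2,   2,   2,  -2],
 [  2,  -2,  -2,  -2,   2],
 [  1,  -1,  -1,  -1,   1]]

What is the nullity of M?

Row reduce to echelon form.
R2 ← R2 − (2)·R1: [0, 0, 0, 0, 0]
R3 ← R3 + (2)·R1: [0, 0, 0, 0, 0]
R4 ← R4 + R1: [0, 0, 0, 0, 0]
1 nonzero row, so rank(M) = 1.
M has 5 columns; by rank–nullity, nullity = 5 − 1 = 4.

4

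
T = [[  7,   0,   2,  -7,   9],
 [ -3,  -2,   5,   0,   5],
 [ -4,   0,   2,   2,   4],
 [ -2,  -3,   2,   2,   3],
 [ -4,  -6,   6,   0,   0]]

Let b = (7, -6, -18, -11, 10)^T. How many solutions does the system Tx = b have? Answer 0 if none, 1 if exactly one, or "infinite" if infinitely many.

1

Row reduce the augmented matrix [T | b].
R2 ← R2 + (3/7)·R1: [0, -2, 41/7, -3, 62/7, -3]
R3 ← R3 + (4/7)·R1: [0, 0, 22/7, -2, 64/7, -14]
R4 ← R4 + (2/7)·R1: [0, -3, 18/7, 0, 39/7, -9]
R5 ← R5 + (4/7)·R1: [0, -6, 50/7, -4, 36/7, 14]
R4 ← R4 − (3/2)·R2: [0, 0, -87/14, 9/2, -54/7, -9/2]
R5 ← R5 − (3)·R2: [0, 0, -73/7, 5, -150/7, 23]
R4 ← R4 + (87/44)·R3: [0, 0, 0, 6/11, 114/11, -354/11]
R5 ← R5 + (73/22)·R3: [0, 0, 0, -18/11, 98/11, -258/11]
R5 ← R5 + (3)·R4: [0, 0, 0, 0, 40, -120]
The echelon form has 5 nonzero rows, and every pivot lies in the first 5 columns, so rank(T) = rank([T|b]) = 5.
The system is consistent.
rank = 5 = number of unknowns, so the solution is unique.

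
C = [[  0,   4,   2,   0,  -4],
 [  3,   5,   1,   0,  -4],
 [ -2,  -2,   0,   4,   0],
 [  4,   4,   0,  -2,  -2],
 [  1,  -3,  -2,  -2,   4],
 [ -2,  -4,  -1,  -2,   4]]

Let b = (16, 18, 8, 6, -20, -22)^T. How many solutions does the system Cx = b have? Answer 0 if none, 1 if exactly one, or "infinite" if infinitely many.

Row reduce the augmented matrix [C | b].
Swap R1 ↔ R2
R3 ← R3 + (2/3)·R1: [0, 4/3, 2/3, 4, -8/3, 20]
R4 ← R4 − (4/3)·R1: [0, -8/3, -4/3, -2, 10/3, -18]
R5 ← R5 − (1/3)·R1: [0, -14/3, -7/3, -2, 16/3, -26]
R6 ← R6 + (2/3)·R1: [0, -2/3, -1/3, -2, 4/3, -10]
R3 ← R3 − (1/3)·R2: [0, 0, 0, 4, -4/3, 44/3]
R4 ← R4 + (2/3)·R2: [0, 0, 0, -2, 2/3, -22/3]
R5 ← R5 + (7/6)·R2: [0, 0, 0, -2, 2/3, -22/3]
R6 ← R6 + (1/6)·R2: [0, 0, 0, -2, 2/3, -22/3]
R4 ← R4 + (1/2)·R3: [0, 0, 0, 0, 0, 0]
R5 ← R5 + (1/2)·R3: [0, 0, 0, 0, 0, 0]
R6 ← R6 + (1/2)·R3: [0, 0, 0, 0, 0, 0]
The echelon form has 3 nonzero rows, and every pivot lies in the first 5 columns, so rank(C) = rank([C|b]) = 3.
The system is consistent.
rank = 3 < 5 unknowns, so there are infinitely many solutions.

infinite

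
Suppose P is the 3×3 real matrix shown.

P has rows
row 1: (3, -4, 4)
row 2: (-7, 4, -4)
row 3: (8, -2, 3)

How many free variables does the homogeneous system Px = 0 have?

Row reduce to echelon form.
R2 ← R2 + (7/3)·R1: [0, -16/3, 16/3]
R3 ← R3 − (8/3)·R1: [0, 26/3, -23/3]
R3 ← R3 + (13/8)·R2: [0, 0, 1]
3 nonzero rows, so rank(P) = 3.
P has 3 columns; by rank–nullity, nullity = 3 − 3 = 0.

0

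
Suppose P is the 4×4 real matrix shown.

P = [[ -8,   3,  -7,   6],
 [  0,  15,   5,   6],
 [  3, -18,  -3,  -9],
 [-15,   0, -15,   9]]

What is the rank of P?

2

Row reduce to echelon form.
R3 ← R3 + (3/8)·R1: [0, -135/8, -45/8, -27/4]
R4 ← R4 − (15/8)·R1: [0, -45/8, -15/8, -9/4]
R3 ← R3 + (9/8)·R2: [0, 0, 0, 0]
R4 ← R4 + (3/8)·R2: [0, 0, 0, 0]
Echelon form has 2 nonzero rows, so rank(P) = 2.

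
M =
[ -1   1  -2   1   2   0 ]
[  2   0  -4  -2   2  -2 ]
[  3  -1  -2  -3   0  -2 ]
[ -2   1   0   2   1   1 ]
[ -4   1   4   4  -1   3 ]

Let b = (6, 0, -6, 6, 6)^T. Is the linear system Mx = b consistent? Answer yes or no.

yes

Row reduce the augmented matrix [M | b].
R2 ← R2 + (2)·R1: [0, 2, -8, 0, 6, -2, 12]
R3 ← R3 + (3)·R1: [0, 2, -8, 0, 6, -2, 12]
R4 ← R4 − (2)·R1: [0, -1, 4, 0, -3, 1, -6]
R5 ← R5 − (4)·R1: [0, -3, 12, 0, -9, 3, -18]
R3 ← R3 − R2: [0, 0, 0, 0, 0, 0, 0]
R4 ← R4 + (1/2)·R2: [0, 0, 0, 0, 0, 0, 0]
R5 ← R5 + (3/2)·R2: [0, 0, 0, 0, 0, 0, 0]
The echelon form has 2 nonzero rows, and every pivot lies in the first 6 columns, so rank(M) = rank([M|b]) = 2.
The system is consistent.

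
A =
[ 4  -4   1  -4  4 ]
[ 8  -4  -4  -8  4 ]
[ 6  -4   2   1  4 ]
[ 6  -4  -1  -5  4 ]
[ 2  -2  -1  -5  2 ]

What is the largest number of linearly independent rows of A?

Row reduce to echelon form.
R2 ← R2 − (2)·R1: [0, 4, -6, 0, -4]
R3 ← R3 − (3/2)·R1: [0, 2, 1/2, 7, -2]
R4 ← R4 − (3/2)·R1: [0, 2, -5/2, 1, -2]
R5 ← R5 − (1/2)·R1: [0, 0, -3/2, -3, 0]
R3 ← R3 − (1/2)·R2: [0, 0, 7/2, 7, 0]
R4 ← R4 − (1/2)·R2: [0, 0, 1/2, 1, 0]
R4 ← R4 − (1/7)·R3: [0, 0, 0, 0, 0]
R5 ← R5 + (3/7)·R3: [0, 0, 0, 0, 0]
Echelon form has 3 nonzero rows, so rank(A) = 3.
The rank gives the maximum number of linearly independent rows: 3.

3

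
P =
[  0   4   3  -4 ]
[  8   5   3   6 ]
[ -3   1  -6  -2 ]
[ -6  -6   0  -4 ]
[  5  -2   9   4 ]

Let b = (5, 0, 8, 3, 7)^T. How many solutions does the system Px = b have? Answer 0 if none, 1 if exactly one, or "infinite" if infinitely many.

Row reduce the augmented matrix [P | b].
Swap R1 ↔ R2
R3 ← R3 + (3/8)·R1: [0, 23/8, -39/8, 1/4, 8]
R4 ← R4 + (3/4)·R1: [0, -9/4, 9/4, 1/2, 3]
R5 ← R5 − (5/8)·R1: [0, -41/8, 57/8, 1/4, 7]
R3 ← R3 − (23/32)·R2: [0, 0, -225/32, 25/8, 141/32]
R4 ← R4 + (9/16)·R2: [0, 0, 63/16, -7/4, 93/16]
R5 ← R5 + (41/32)·R2: [0, 0, 351/32, -39/8, 429/32]
R4 ← R4 + (14/25)·R3: [0, 0, 0, 0, 207/25]
R5 ← R5 + (39/25)·R3: [0, 0, 0, 0, 507/25]
R5 ← R5 − (169/69)·R4: [0, 0, 0, 0, 0]
The echelon form has 4 nonzero rows; the last pivot sits in the augmented column, so rank(P) = 3 but rank([P|b]) = 4.
Since the ranks differ, the system is inconsistent.
It has no solutions.

0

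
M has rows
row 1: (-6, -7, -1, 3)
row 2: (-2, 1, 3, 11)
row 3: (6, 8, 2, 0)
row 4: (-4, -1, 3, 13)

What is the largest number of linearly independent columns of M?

Row reduce to echelon form.
R2 ← R2 − (1/3)·R1: [0, 10/3, 10/3, 10]
R3 ← R3 + R1: [0, 1, 1, 3]
R4 ← R4 − (2/3)·R1: [0, 11/3, 11/3, 11]
R3 ← R3 − (3/10)·R2: [0, 0, 0, 0]
R4 ← R4 − (11/10)·R2: [0, 0, 0, 0]
Echelon form has 2 nonzero rows, so rank(M) = 2.
The rank gives the maximum number of linearly independent columns: 2.

2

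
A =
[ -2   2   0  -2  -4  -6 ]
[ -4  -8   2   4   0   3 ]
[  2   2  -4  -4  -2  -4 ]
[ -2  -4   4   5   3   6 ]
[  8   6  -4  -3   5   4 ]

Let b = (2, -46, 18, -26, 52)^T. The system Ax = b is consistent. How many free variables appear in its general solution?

3

Row reduce the augmented matrix [A | b].
R2 ← R2 − (2)·R1: [0, -12, 2, 8, 8, 15, -50]
R3 ← R3 + R1: [0, 4, -4, -6, -6, -10, 20]
R4 ← R4 − R1: [0, -6, 4, 7, 7, 12, -28]
R5 ← R5 + (4)·R1: [0, 14, -4, -11, -11, -20, 60]
R3 ← R3 + (1/3)·R2: [0, 0, -10/3, -10/3, -10/3, -5, 10/3]
R4 ← R4 − (1/2)·R2: [0, 0, 3, 3, 3, 9/2, -3]
R5 ← R5 + (7/6)·R2: [0, 0, -5/3, -5/3, -5/3, -5/2, 5/3]
R4 ← R4 + (9/10)·R3: [0, 0, 0, 0, 0, 0, 0]
R5 ← R5 − (1/2)·R3: [0, 0, 0, 0, 0, 0, 0]
The echelon form has 3 nonzero rows, and every pivot lies in the first 6 columns, so rank(A) = rank([A|b]) = 3.
The system is consistent.
Free variables = (unknowns) − (rank) = 6 − 3 = 3.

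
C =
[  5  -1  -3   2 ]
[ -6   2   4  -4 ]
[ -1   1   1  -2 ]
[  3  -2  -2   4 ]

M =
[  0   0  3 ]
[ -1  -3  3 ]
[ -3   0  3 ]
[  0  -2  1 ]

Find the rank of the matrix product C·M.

First compute CM:
[[ 10,  -1,   5],
 [-14,   2,  -4],
 [ -4,   1,   1],
 [  8,  -2,   1]]
Now row reduce the product.
R2 ← R2 + (7/5)·R1: [0, 3/5, 3]
R3 ← R3 + (2/5)·R1: [0, 3/5, 3]
R4 ← R4 − (4/5)·R1: [0, -6/5, -3]
R3 ← R3 − R2: [0, 0, 0]
R4 ← R4 + (2)·R2: [0, 0, 3]
Swap R3 ↔ R4
3 nonzero rows, so rank(CM) = 3.

3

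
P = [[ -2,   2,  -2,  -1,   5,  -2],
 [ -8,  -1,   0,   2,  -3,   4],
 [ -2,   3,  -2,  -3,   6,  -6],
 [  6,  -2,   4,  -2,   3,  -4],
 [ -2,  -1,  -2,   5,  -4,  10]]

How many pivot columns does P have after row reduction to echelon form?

Row reduce to echelon form.
R2 ← R2 − (4)·R1: [0, -9, 8, 6, -23, 12]
R3 ← R3 − R1: [0, 1, 0, -2, 1, -4]
R4 ← R4 + (3)·R1: [0, 4, -2, -5, 18, -10]
R5 ← R5 − R1: [0, -3, 0, 6, -9, 12]
R3 ← R3 + (1/9)·R2: [0, 0, 8/9, -4/3, -14/9, -8/3]
R4 ← R4 + (4/9)·R2: [0, 0, 14/9, -7/3, 70/9, -14/3]
R5 ← R5 − (1/3)·R2: [0, 0, -8/3, 4, -4/3, 8]
R4 ← R4 − (7/4)·R3: [0, 0, 0, 0, 21/2, 0]
R5 ← R5 + (3)·R3: [0, 0, 0, 0, -6, 0]
R5 ← R5 + (4/7)·R4: [0, 0, 0, 0, 0, 0]
Echelon form has 4 nonzero rows, so rank(P) = 4.
Each nonzero row contributes one pivot column: 4 pivot columns.

4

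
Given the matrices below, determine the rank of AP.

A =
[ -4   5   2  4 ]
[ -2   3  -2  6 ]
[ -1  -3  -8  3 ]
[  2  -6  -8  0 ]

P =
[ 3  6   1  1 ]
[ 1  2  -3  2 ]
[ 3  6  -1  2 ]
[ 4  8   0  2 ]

2

First compute AP:
[[ 15,  30, -21,  18],
 [ 15,  30,  -9,  12],
 [-18, -36,  16, -17],
 [-24, -48,  28, -26]]
Now row reduce the product.
R2 ← R2 − R1: [0, 0, 12, -6]
R3 ← R3 + (6/5)·R1: [0, 0, -46/5, 23/5]
R4 ← R4 + (8/5)·R1: [0, 0, -28/5, 14/5]
R3 ← R3 + (23/30)·R2: [0, 0, 0, 0]
R4 ← R4 + (7/15)·R2: [0, 0, 0, 0]
2 nonzero rows, so rank(AP) = 2.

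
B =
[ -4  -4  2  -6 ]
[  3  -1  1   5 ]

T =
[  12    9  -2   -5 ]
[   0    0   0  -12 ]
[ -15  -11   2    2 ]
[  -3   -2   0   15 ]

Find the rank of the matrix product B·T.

First compute BT:
[[-60, -46,  12, -18],
 [  6,   6,  -4,  74]]
Now row reduce the product.
R2 ← R2 + (1/10)·R1: [0, 7/5, -14/5, 361/5]
2 nonzero rows, so rank(BT) = 2.

2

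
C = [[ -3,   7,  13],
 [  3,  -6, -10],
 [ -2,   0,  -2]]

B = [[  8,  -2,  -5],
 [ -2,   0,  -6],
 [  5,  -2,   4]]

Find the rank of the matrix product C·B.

First compute CB:
[[ 27, -20,  25],
 [-14,  14, -19],
 [-26,   8,   2]]
Now row reduce the product.
R2 ← R2 + (14/27)·R1: [0, 98/27, -163/27]
R3 ← R3 + (26/27)·R1: [0, -304/27, 704/27]
R3 ← R3 + (152/49)·R2: [0, 0, 360/49]
3 nonzero rows, so rank(CB) = 3.

3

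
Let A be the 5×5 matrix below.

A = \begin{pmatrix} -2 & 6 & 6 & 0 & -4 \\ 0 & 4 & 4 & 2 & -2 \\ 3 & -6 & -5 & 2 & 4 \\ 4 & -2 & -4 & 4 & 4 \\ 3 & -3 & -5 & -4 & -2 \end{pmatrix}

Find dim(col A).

Row reduce to echelon form.
R3 ← R3 + (3/2)·R1: [0, 3, 4, 2, -2]
R4 ← R4 + (2)·R1: [0, 10, 8, 4, -4]
R5 ← R5 + (3/2)·R1: [0, 6, 4, -4, -8]
R3 ← R3 − (3/4)·R2: [0, 0, 1, 1/2, -1/2]
R4 ← R4 − (5/2)·R2: [0, 0, -2, -1, 1]
R5 ← R5 − (3/2)·R2: [0, 0, -2, -7, -5]
R4 ← R4 + (2)·R3: [0, 0, 0, 0, 0]
R5 ← R5 + (2)·R3: [0, 0, 0, -6, -6]
Swap R4 ↔ R5
Echelon form has 4 nonzero rows, so rank(A) = 4.
The column space has dimension equal to the rank: 4.

4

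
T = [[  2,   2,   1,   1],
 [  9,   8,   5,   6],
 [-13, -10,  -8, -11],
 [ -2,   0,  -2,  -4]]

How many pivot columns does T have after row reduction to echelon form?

Row reduce to echelon form.
R2 ← R2 − (9/2)·R1: [0, -1, 1/2, 3/2]
R3 ← R3 + (13/2)·R1: [0, 3, -3/2, -9/2]
R4 ← R4 + R1: [0, 2, -1, -3]
R3 ← R3 + (3)·R2: [0, 0, 0, 0]
R4 ← R4 + (2)·R2: [0, 0, 0, 0]
Echelon form has 2 nonzero rows, so rank(T) = 2.
Each nonzero row contributes one pivot column: 2 pivot columns.

2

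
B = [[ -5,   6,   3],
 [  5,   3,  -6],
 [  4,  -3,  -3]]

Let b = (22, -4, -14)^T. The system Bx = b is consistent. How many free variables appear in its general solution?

Row reduce the augmented matrix [B | b].
R2 ← R2 + R1: [0, 9, -3, 18]
R3 ← R3 + (4/5)·R1: [0, 9/5, -3/5, 18/5]
R3 ← R3 − (1/5)·R2: [0, 0, 0, 0]
The echelon form has 2 nonzero rows, and every pivot lies in the first 3 columns, so rank(B) = rank([B|b]) = 2.
The system is consistent.
Free variables = (unknowns) − (rank) = 3 − 2 = 1.

1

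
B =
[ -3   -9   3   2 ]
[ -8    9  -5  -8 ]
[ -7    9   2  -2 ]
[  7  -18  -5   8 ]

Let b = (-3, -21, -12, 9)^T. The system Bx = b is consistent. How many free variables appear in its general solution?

0

Row reduce the augmented matrix [B | b].
R2 ← R2 − (8/3)·R1: [0, 33, -13, -40/3, -13]
R3 ← R3 − (7/3)·R1: [0, 30, -5, -20/3, -5]
R4 ← R4 + (7/3)·R1: [0, -39, 2, 38/3, 2]
R3 ← R3 − (10/11)·R2: [0, 0, 75/11, 60/11, 75/11]
R4 ← R4 + (13/11)·R2: [0, 0, -147/11, -34/11, -147/11]
R4 ← R4 + (49/25)·R3: [0, 0, 0, 38/5, 0]
The echelon form has 4 nonzero rows, and every pivot lies in the first 4 columns, so rank(B) = rank([B|b]) = 4.
The system is consistent.
Free variables = (unknowns) − (rank) = 4 − 4 = 0.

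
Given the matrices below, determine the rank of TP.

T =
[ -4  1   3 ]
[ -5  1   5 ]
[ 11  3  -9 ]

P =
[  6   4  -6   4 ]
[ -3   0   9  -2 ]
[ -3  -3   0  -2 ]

First compute TP:
[[-36, -25,  33, -24],
 [-48, -35,  39, -32],
 [ 84,  71, -39,  56]]
Now row reduce the product.
R2 ← R2 − (4/3)·R1: [0, -5/3, -5, 0]
R3 ← R3 + (7/3)·R1: [0, 38/3, 38, 0]
R3 ← R3 + (38/5)·R2: [0, 0, 0, 0]
2 nonzero rows, so rank(TP) = 2.

2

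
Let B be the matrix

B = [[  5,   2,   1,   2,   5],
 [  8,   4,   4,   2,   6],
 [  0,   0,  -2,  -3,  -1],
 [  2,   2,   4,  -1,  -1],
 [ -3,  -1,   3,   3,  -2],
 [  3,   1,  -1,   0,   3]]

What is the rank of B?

3

Row reduce to echelon form.
R2 ← R2 − (8/5)·R1: [0, 4/5, 12/5, -6/5, -2]
R4 ← R4 − (2/5)·R1: [0, 6/5, 18/5, -9/5, -3]
R5 ← R5 + (3/5)·R1: [0, 1/5, 18/5, 21/5, 1]
R6 ← R6 − (3/5)·R1: [0, -1/5, -8/5, -6/5, 0]
R4 ← R4 − (3/2)·R2: [0, 0, 0, 0, 0]
R5 ← R5 − (1/4)·R2: [0, 0, 3, 9/2, 3/2]
R6 ← R6 + (1/4)·R2: [0, 0, -1, -3/2, -1/2]
R5 ← R5 + (3/2)·R3: [0, 0, 0, 0, 0]
R6 ← R6 − (1/2)·R3: [0, 0, 0, 0, 0]
Echelon form has 3 nonzero rows, so rank(B) = 3.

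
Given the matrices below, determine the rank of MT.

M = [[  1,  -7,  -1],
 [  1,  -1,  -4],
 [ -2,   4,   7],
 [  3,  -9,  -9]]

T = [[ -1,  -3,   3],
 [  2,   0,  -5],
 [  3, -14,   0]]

2

First compute MT:
[[-18,  11,  38],
 [-15,  53,   8],
 [ 31, -92, -26],
 [-48, 117,  54]]
Now row reduce the product.
R2 ← R2 − (5/6)·R1: [0, 263/6, -71/3]
R3 ← R3 + (31/18)·R1: [0, -1315/18, 355/9]
R4 ← R4 − (8/3)·R1: [0, 263/3, -142/3]
R3 ← R3 + (5/3)·R2: [0, 0, 0]
R4 ← R4 − (2)·R2: [0, 0, 0]
2 nonzero rows, so rank(MT) = 2.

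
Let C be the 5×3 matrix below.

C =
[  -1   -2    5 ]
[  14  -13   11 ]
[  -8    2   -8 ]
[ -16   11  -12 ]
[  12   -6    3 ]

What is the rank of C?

3

Row reduce to echelon form.
R2 ← R2 + (14)·R1: [0, -41, 81]
R3 ← R3 − (8)·R1: [0, 18, -48]
R4 ← R4 − (16)·R1: [0, 43, -92]
R5 ← R5 + (12)·R1: [0, -30, 63]
R3 ← R3 + (18/41)·R2: [0, 0, -510/41]
R4 ← R4 + (43/41)·R2: [0, 0, -289/41]
R5 ← R5 − (30/41)·R2: [0, 0, 153/41]
R4 ← R4 − (17/30)·R3: [0, 0, 0]
R5 ← R5 + (3/10)·R3: [0, 0, 0]
Echelon form has 3 nonzero rows, so rank(C) = 3.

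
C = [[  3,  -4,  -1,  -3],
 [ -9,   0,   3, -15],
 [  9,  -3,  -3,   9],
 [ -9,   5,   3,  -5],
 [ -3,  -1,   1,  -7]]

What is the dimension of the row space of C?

Row reduce to echelon form.
R2 ← R2 + (3)·R1: [0, -12, 0, -24]
R3 ← R3 − (3)·R1: [0, 9, 0, 18]
R4 ← R4 + (3)·R1: [0, -7, 0, -14]
R5 ← R5 + R1: [0, -5, 0, -10]
R3 ← R3 + (3/4)·R2: [0, 0, 0, 0]
R4 ← R4 − (7/12)·R2: [0, 0, 0, 0]
R5 ← R5 − (5/12)·R2: [0, 0, 0, 0]
Echelon form has 2 nonzero rows, so rank(C) = 2.
The row space has dimension equal to the rank: 2.

2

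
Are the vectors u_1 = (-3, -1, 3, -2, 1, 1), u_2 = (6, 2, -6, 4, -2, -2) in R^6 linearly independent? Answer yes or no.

Form the matrix with these vectors as rows and row reduce.
R2 ← R2 + (2)·R1: [0, 0, 0, 0, 0, 0]
1 nonzero row, so the 2 vectors span a space of dimension 1.
Since 1 < 2, the vectors are linearly dependent.

no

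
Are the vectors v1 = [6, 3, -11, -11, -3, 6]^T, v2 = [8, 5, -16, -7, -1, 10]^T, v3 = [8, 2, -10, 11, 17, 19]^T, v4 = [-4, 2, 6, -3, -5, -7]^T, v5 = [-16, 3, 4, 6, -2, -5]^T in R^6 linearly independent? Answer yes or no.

Form the matrix with these vectors as rows and row reduce.
R2 ← R2 − (4/3)·R1: [0, 1, -4/3, 23/3, 3, 2]
R3 ← R3 − (4/3)·R1: [0, -2, 14/3, 77/3, 21, 11]
R4 ← R4 + (2/3)·R1: [0, 4, -4/3, -31/3, -7, -3]
R5 ← R5 + (8/3)·R1: [0, 11, -76/3, -70/3, -10, 11]
R3 ← R3 + (2)·R2: [0, 0, 2, 41, 27, 15]
R4 ← R4 − (4)·R2: [0, 0, 4, -41, -19, -11]
R5 ← R5 − (11)·R2: [0, 0, -32/3, -323/3, -43, -11]
R4 ← R4 − (2)·R3: [0, 0, 0, -123, -73, -41]
R5 ← R5 + (16/3)·R3: [0, 0, 0, 111, 101, 69]
R5 ← R5 + (37/41)·R4: [0, 0, 0, 0, 1440/41, 32]
5 nonzero rows, so the 5 vectors span a space of dimension 5.
Since 5 = 5, the vectors are linearly independent.

yes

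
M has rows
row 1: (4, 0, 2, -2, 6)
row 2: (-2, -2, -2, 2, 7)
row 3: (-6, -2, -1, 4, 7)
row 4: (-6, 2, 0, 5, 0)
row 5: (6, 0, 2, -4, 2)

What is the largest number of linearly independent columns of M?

Row reduce to echelon form.
R2 ← R2 + (1/2)·R1: [0, -2, -1, 1, 10]
R3 ← R3 + (3/2)·R1: [0, -2, 2, 1, 16]
R4 ← R4 + (3/2)·R1: [0, 2, 3, 2, 9]
R5 ← R5 − (3/2)·R1: [0, 0, -1, -1, -7]
R3 ← R3 − R2: [0, 0, 3, 0, 6]
R4 ← R4 + R2: [0, 0, 2, 3, 19]
R4 ← R4 − (2/3)·R3: [0, 0, 0, 3, 15]
R5 ← R5 + (1/3)·R3: [0, 0, 0, -1, -5]
R5 ← R5 + (1/3)·R4: [0, 0, 0, 0, 0]
Echelon form has 4 nonzero rows, so rank(M) = 4.
The rank gives the maximum number of linearly independent columns: 4.

4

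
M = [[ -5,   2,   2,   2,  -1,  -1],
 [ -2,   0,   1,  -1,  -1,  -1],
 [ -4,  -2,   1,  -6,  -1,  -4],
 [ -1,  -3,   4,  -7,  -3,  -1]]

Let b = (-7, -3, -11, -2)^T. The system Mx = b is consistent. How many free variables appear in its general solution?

2

Row reduce the augmented matrix [M | b].
R2 ← R2 − (2/5)·R1: [0, -4/5, 1/5, -9/5, -3/5, -3/5, -1/5]
R3 ← R3 − (4/5)·R1: [0, -18/5, -3/5, -38/5, -1/5, -16/5, -27/5]
R4 ← R4 − (1/5)·R1: [0, -17/5, 18/5, -37/5, -14/5, -4/5, -3/5]
R3 ← R3 − (9/2)·R2: [0, 0, -3/2, 1/2, 5/2, -1/2, -9/2]
R4 ← R4 − (17/4)·R2: [0, 0, 11/4, 1/4, -1/4, 7/4, 1/4]
R4 ← R4 + (11/6)·R3: [0, 0, 0, 7/6, 13/3, 5/6, -8]
The echelon form has 4 nonzero rows, and every pivot lies in the first 6 columns, so rank(M) = rank([M|b]) = 4.
The system is consistent.
Free variables = (unknowns) − (rank) = 6 − 4 = 2.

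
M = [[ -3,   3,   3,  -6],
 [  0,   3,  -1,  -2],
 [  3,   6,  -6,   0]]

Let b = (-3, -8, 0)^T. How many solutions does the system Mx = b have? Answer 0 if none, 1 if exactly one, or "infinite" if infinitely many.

0

Row reduce the augmented matrix [M | b].
R3 ← R3 + R1: [0, 9, -3, -6, -3]
R3 ← R3 − (3)·R2: [0, 0, 0, 0, 21]
The echelon form has 3 nonzero rows; the last pivot sits in the augmented column, so rank(M) = 2 but rank([M|b]) = 3.
Since the ranks differ, the system is inconsistent.
It has no solutions.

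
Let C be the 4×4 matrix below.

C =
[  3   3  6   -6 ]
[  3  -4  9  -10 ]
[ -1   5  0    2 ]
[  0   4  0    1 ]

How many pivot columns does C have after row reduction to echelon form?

Row reduce to echelon form.
R2 ← R2 − R1: [0, -7, 3, -4]
R3 ← R3 + (1/3)·R1: [0, 6, 2, 0]
R3 ← R3 + (6/7)·R2: [0, 0, 32/7, -24/7]
R4 ← R4 + (4/7)·R2: [0, 0, 12/7, -9/7]
R4 ← R4 − (3/8)·R3: [0, 0, 0, 0]
Echelon form has 3 nonzero rows, so rank(C) = 3.
Each nonzero row contributes one pivot column: 3 pivot columns.

3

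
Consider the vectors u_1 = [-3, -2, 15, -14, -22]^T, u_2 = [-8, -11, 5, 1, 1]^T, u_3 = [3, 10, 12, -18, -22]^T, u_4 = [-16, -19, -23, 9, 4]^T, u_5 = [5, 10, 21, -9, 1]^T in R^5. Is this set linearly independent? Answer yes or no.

Form the matrix with these vectors as rows and row reduce.
R2 ← R2 − (8/3)·R1: [0, -17/3, -35, 115/3, 179/3]
R3 ← R3 + R1: [0, 8, 27, -32, -44]
R4 ← R4 − (16/3)·R1: [0, -25/3, -103, 251/3, 364/3]
R5 ← R5 + (5/3)·R1: [0, 20/3, 46, -97/3, -107/3]
R3 ← R3 + (24/17)·R2: [0, 0, -381/17, 376/17, 684/17]
R4 ← R4 − (25/17)·R2: [0, 0, -876/17, 464/17, 571/17]
R5 ← R5 + (20/17)·R2: [0, 0, 82/17, 217/17, 587/17]
R4 ← R4 − (292/127)·R3: [0, 0, 0, -2992/127, -7483/127]
R5 ← R5 + (82/381)·R3: [0, 0, 0, 6677/381, 5485/127]
R5 ← R5 + (607/816)·R4: [0, 0, 0, 0, -523/816]
5 nonzero rows, so the 5 vectors span a space of dimension 5.
Since 5 = 5, the vectors are linearly independent.

yes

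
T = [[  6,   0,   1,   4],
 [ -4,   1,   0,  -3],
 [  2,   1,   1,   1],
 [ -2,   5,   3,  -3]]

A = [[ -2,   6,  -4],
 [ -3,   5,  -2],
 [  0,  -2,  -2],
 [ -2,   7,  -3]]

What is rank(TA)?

2

First compute TA:
[[-20,  62, -38],
 [ 11, -40,  23],
 [ -9,  22, -15],
 [ -5, -14,   1]]
Now row reduce the product.
R2 ← R2 + (11/20)·R1: [0, -59/10, 21/10]
R3 ← R3 − (9/20)·R1: [0, -59/10, 21/10]
R4 ← R4 − (1/4)·R1: [0, -59/2, 21/2]
R3 ← R3 − R2: [0, 0, 0]
R4 ← R4 − (5)·R2: [0, 0, 0]
2 nonzero rows, so rank(TA) = 2.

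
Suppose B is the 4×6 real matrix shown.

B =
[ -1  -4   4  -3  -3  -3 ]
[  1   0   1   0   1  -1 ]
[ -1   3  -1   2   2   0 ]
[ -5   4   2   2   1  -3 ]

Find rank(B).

Row reduce to echelon form.
R2 ← R2 + R1: [0, -4, 5, -3, -2, -4]
R3 ← R3 − R1: [0, 7, -5, 5, 5, 3]
R4 ← R4 − (5)·R1: [0, 24, -18, 17, 16, 12]
R3 ← R3 + (7/4)·R2: [0, 0, 15/4, -1/4, 3/2, -4]
R4 ← R4 + (6)·R2: [0, 0, 12, -1, 4, -12]
R4 ← R4 − (16/5)·R3: [0, 0, 0, -1/5, -4/5, 4/5]
Echelon form has 4 nonzero rows, so rank(B) = 4.

4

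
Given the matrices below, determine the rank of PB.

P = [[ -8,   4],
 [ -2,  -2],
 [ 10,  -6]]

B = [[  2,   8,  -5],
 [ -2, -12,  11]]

2

First compute PB:
[[-24, -112,  84],
 [  0,   8, -12],
 [ 32, 152, -116]]
Now row reduce the product.
R3 ← R3 + (4/3)·R1: [0, 8/3, -4]
R3 ← R3 − (1/3)·R2: [0, 0, 0]
2 nonzero rows, so rank(PB) = 2.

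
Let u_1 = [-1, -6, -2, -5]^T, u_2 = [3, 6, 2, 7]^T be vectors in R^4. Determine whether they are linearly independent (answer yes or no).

Form the matrix with these vectors as rows and row reduce.
R2 ← R2 + (3)·R1: [0, -12, -4, -8]
2 nonzero rows, so the 2 vectors span a space of dimension 2.
Since 2 = 2, the vectors are linearly independent.

yes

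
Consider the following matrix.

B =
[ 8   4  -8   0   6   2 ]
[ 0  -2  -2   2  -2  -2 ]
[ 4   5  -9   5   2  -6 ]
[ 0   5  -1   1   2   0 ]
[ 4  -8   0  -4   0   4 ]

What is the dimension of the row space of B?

Row reduce to echelon form.
R3 ← R3 − (1/2)·R1: [0, 3, -5, 5, -1, -7]
R5 ← R5 − (1/2)·R1: [0, -10, 4, -4, -3, 3]
R3 ← R3 + (3/2)·R2: [0, 0, -8, 8, -4, -10]
R4 ← R4 + (5/2)·R2: [0, 0, -6, 6, -3, -5]
R5 ← R5 − (5)·R2: [0, 0, 14, -14, 7, 13]
R4 ← R4 − (3/4)·R3: [0, 0, 0, 0, 0, 5/2]
R5 ← R5 + (7/4)·R3: [0, 0, 0, 0, 0, -9/2]
R5 ← R5 + (9/5)·R4: [0, 0, 0, 0, 0, 0]
Echelon form has 4 nonzero rows, so rank(B) = 4.
The row space has dimension equal to the rank: 4.

4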